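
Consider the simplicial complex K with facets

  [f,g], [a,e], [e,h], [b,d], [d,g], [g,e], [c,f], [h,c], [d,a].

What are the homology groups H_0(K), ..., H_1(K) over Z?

Order the vertices as a < b < c < d < e < f < g < h. Listing each simplex with vertices in this order, K has dimension 1 with simplices:

  0-simplices (8): a, b, c, d, e, f, g, h
  1-simplices (9): ad, ae, bd, cf, ch, dg, eg, eh, fg

giving chain groups C_0 ≅ Z^8, C_1 ≅ Z^9.

Boundary ∂_1: C_1 → C_0 maps an edge to its endpoints' difference, ∂[p,q] = q − p. For instance
  ∂ad = d − a.
The resulting 8×9 matrix has rank 7, and its Smith normal form has invariant factors (1,1,1,1,1,1,1).

From H_k ≅ ker(∂_k) / im(∂_{k+1}) we obtain:

  H_0: rank C_0 − rank ∂_1 = 8 − 7 = 1, and the invariant factors of ∂_1 are all 1, so H_0 = Z.
  H_1: rank ker ∂_1 − rank ∂_2 = (9 − 7) − 0 = 2, and there is no ∂_2, so H_1 = Z^2.

H_0 = Z,  H_1 = Z^2.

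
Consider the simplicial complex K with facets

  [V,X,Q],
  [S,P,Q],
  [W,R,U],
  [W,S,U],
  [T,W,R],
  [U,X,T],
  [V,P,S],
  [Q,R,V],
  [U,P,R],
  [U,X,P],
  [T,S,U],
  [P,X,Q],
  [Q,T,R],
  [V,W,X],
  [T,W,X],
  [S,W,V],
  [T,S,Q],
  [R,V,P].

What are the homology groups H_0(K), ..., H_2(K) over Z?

H_0 ≅ Z,  H_1 ≅ Z ⊕ Z/2,  H_2 = 0.

We work with the vertex ordering P < Q < R < S < T < U < V < W < X. The simplices of K, each written with vertices in increasing order, are:

  0-simplices (9): P, Q, R, S, T, U, V, W, X
  1-simplices (27): PQ, PR, PS, PU, PV, PX, QR, QS, QT, QV, QX, RT, RU, RV, RW, ST, SU, SV, SW, TU, TW, TX, UW, UX, VW, VX, WX
  2-simplices (18): PQS, PQX, PRU, PRV, PSV, PUX, QRT, QRV, QST, QVX, RTW, RUW, STU, SUW, SVW, TUX, TWX, VWX

giving chain groups C_0 ≅ Z^9, C_1 ≅ Z^27, C_2 ≅ Z^18.

The boundary map ∂_1: C_1 → C_0 sends each edge [p,q] (with p < q) to q − p. For instance
  ∂QT = T − Q.
This gives a 9×27 integer matrix of rank 8; reducing to Smith normal form yields diagonal entries (1,1,1,1,1,1,1,1).

∂_2: C_2 → C_1 sends each 2-simplex [p,q,r] to [q,r] − [p,r] + [p,q]. For instance
  ∂PQS = QS − PS + PQ,
  ∂STU = TU − SU + ST.
As a 27×18 matrix over Z this has rank 18, with invariant factors (1,1,1,1,1,1,1,1,1,1,1,1,1,1,1,1,1,2).

From H_k ≅ ker(∂_k) / im(∂_{k+1}) we obtain:

  H_0: rank C_0 − rank ∂_1 = 9 − 8 = 1, and the invariant factors of ∂_1 are all 1, so H_0 ≅ Z.
  H_1: rank ker ∂_1 − rank ∂_2 = (27 − 8) − 18 = 1, and ∂_2 has invariant factor 2 > 1, so H_1 ≅ Z ⊕ Z/2.
  H_2: rank ker ∂_2 − rank ∂_3 = (18 − 18) − 0 = 0, and there is no ∂_3, so H_2 ≅ 0.

As a check, the Euler characteristic is 9 − 27 + 18 = 0, which agrees with 1 − 1 + 0 = 0.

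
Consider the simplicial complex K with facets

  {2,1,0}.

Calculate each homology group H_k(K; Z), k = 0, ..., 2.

H_0 = Z,  H_1 = 0,  H_2 = 0.

We work with the vertex ordering 0 < 1 < 2. The simplices of K, each written with vertices in increasing order, are:

  0-simplices (3): [0], [1], [2]
  1-simplices (3): [0,1], [0,2], [1,2]
  2-simplices (1): [0,1,2]

giving chain groups C_0 ≅ Z^3, C_1 ≅ Z^3, C_2 ≅ Z^1.

Boundary ∂_1: C_1 → C_0 maps an edge to its endpoints' difference, ∂[p,q] = q − p. For instance
  ∂[1,2] = [2] − [1].
As a 3×3 matrix over Z this has rank 2, with invariant factors (1,1).

The boundary map ∂_2: C_2 → C_1 acts by ∂[p,q,r] = [q,r] − [p,r] + [p,q]. For instance
  ∂[0,1,2] = [1,2] − [0,2] + [0,1].
As a 3×1 matrix over Z this has rank 1, with invariant factors (1).

From H_k ≅ ker(∂_k) / im(∂_{k+1}) we obtain:

  H_0: rank C_0 − rank ∂_1 = 3 − 2 = 1, and the invariant factors of ∂_1 are all 1, so H_0 ≅ Z.
  H_1: rank ker ∂_1 − rank ∂_2 = (3 − 2) − 1 = 0, and the invariant factors of ∂_2 are all 1, so H_1 ≅ 0.
  H_2: rank ker ∂_2 − rank ∂_3 = (1 − 1) − 0 = 0, and there is no ∂_3, so H_2 ≅ 0.

(K is a triangulation of the 2-simplex.)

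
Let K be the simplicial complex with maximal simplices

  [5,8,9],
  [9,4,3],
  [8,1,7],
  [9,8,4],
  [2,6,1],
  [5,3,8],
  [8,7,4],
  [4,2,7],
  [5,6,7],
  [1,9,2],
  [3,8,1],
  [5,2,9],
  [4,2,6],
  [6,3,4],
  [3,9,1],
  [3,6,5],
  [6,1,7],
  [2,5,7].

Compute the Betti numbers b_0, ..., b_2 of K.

b_0 = 1, b_1 = 1, b_2 = 0.

Order the vertices as 1 < 2 < 3 < 4 < 5 < 6 < 7 < 8 < 9. Listing each simplex with vertices in this order, K has dimension 2 with simplices:

  0-simplices (9): [1], [2], [3], [4], [5], [6], [7], [8], [9]
  1-simplices (27): (27 of them)
  2-simplices (18): [1,2,6], [1,2,9], [1,3,8], [1,3,9], [1,6,7], [1,7,8], [2,4,6], [2,4,7], [2,5,7], [2,5,9], [3,4,6], [3,4,9], [3,5,6], [3,5,8], [4,7,8], [4,8,9], [5,6,7], [5,8,9]

Hence C_0 ≅ Z^9, C_1 ≅ Z^27, C_2 ≅ Z^18.

∂_1: C_1 → C_0 sends each edge [p,q] (with p < q) to q − p.
The 9×27 boundary matrix has rank 8 and Smith normal form diag(1,1,1,1,1,1,1,1).

The boundary map ∂_2: C_2 → C_1 sends each 2-simplex [p,q,r] to [q,r] − [p,r] + [p,q]. For instance
  ∂[4,7,8] = [7,8] − [4,8] + [4,7],
  ∂[1,3,9] = [3,9] − [1,9] + [1,3].
The 27×18 boundary matrix has rank 18 and Smith normal form diag(1,1,1,1,1,1,1,1,1,1,1,1,1,1,1,1,1,2).

From H_k ≅ ker(∂_k) / im(∂_{k+1}) we obtain:

  H_0: rank C_0 − rank ∂_1 = 9 − 8 = 1, and the invariant factors of ∂_1 are all 1, so H_0 = Z.
  H_1: rank ker ∂_1 − rank ∂_2 = (27 − 8) − 18 = 1, and ∂_2 has invariant factor 2 > 1, so H_1 = Z ⊕ Z/2.
  H_2: rank ker ∂_2 − rank ∂_3 = (18 − 18) − 0 = 0, and there is no ∂_3, so H_2 = 0.

Hence the Betti numbers are b_0 = 1, b_1 = 1, b_2 = 0.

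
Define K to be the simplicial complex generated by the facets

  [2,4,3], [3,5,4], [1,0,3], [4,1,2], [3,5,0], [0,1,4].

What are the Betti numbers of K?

b_0 = 1, b_1 = 1, b_2 = 0.

Take the total order 0 < 1 < 2 < 3 < 4 < 5 on the vertex set. Then K (dimension 2) consists of the simplices:

  0-simplices (6): [0], [1], [2], [3], [4], [5]
  1-simplices (12): [0,1], [0,3], [0,4], [0,5], [1,2], [1,3], [1,4], [2,3], [2,4], [3,4], [3,5], [4,5]
  2-simplices (6): [0,1,3], [0,1,4], [0,3,5], [1,2,4], [2,3,4], [3,4,5]

giving chain groups C_0 ≅ Z^6, C_1 ≅ Z^12, C_2 ≅ Z^6.

∂_1: C_1 → C_0 maps an edge to its endpoints' difference, ∂[p,q] = q − p. For instance
  ∂[0,3] = [3] − [0].
As a 6×12 matrix over Z this has rank 5, with invariant factors (1,1,1,1,1).

∂_2: C_2 → C_1 maps a triangle to the signed sum of its edges. For instance
  ∂[1,2,4] = [2,4] − [1,4] + [1,2],
  ∂[0,1,3] = [1,3] − [0,3] + [0,1].
The 12×6 boundary matrix has rank 6 and Smith normal form diag(1,1,1,1,1,1).

Now H_k = ker ∂_k / im ∂_{k+1}, so:

  H_0: rank C_0 − rank ∂_1 = 6 − 5 = 1, and the invariant factors of ∂_1 are all 1, so H_0 ≅ Z.
  H_1: rank ker ∂_1 − rank ∂_2 = (12 − 5) − 6 = 1, and the invariant factors of ∂_2 are all 1, so H_1 ≅ Z.
  H_2: rank ker ∂_2 − rank ∂_3 = (6 − 6) − 0 = 0, and there is no ∂_3, so H_2 ≅ 0.

As a check, the Euler characteristic is 6 − 12 + 6 = 0, which agrees with 1 − 1 + 0 = 0.

Hence the Betti numbers are b_0 = 1, b_1 = 1, b_2 = 0.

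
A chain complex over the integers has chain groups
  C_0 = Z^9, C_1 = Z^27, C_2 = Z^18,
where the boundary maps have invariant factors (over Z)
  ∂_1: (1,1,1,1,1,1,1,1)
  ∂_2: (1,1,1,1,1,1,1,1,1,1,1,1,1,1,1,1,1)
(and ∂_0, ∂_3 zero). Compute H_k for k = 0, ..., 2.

H_0: b_0 = 9 − 0 − 8 = 1; torsion from ∂_1 factors > 1: none. So H_0 ≅ Z.
H_1: b_1 = 27 − 8 − 17 = 2; torsion from ∂_2 factors > 1: none. So H_1 ≅ Z^2.
H_2: b_2 = 18 − 17 − 0 = 1; torsion from ∂_3 factors > 1: none. So H_2 ≅ Z.

H_0 ≅ Z,  H_1 ≅ Z^2,  H_2 ≅ Z.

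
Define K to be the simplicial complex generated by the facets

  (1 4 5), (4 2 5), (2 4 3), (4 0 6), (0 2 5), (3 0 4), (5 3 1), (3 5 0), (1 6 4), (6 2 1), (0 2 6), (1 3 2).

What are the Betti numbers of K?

Take the total order 0 < 1 < 2 < 3 < 4 < 5 < 6 on the vertex set. Then K (dimension 2) consists of the simplices:

  0-simplices (7): [0], [1], [2], [3], [4], [5], [6]
  1-simplices (18): [0,2], [0,3], [0,4], [0,5], [0,6], [1,2], [1,3], [1,4], [1,5], [1,6], [2,3], [2,4], [2,5], [2,6], [3,4], [3,5], [4,5], [4,6]
  2-simplices (12): [0,2,5], [0,2,6], [0,3,4], [0,3,5], [0,4,6], [1,2,3], [1,2,6], [1,3,5], [1,4,5], [1,4,6], [2,3,4], [2,4,5]

Hence C_0 ≅ Z^7, C_1 ≅ Z^18, C_2 ≅ Z^12.

The boundary map ∂_1: C_1 → C_0 sends each edge [p,q] (with p < q) to q − p. For instance
  ∂[0,3] = [3] − [0].
As a 7×18 matrix over Z this has rank 6, with invariant factors (1,1,1,1,1,1).

The boundary map ∂_2: C_2 → C_1 maps a triangle to the signed sum of its edges. For instance
  ∂[0,2,5] = [2,5] − [0,5] + [0,2],
  ∂[1,2,6] = [2,6] − [1,6] + [1,2].
The resulting 18×12 matrix has rank 12, and its Smith normal form has invariant factors (1,1,1,1,1,1,1,1,1,1,1,2).

Reading off H_k = ker ∂_k / im ∂_{k+1}:

  H_0: rank C_0 − rank ∂_1 = 7 − 6 = 1, and the invariant factors of ∂_1 are all 1, so H_0 = Z.
  H_1: rank ker ∂_1 − rank ∂_2 = (18 − 6) − 12 = 0, and ∂_2 has invariant factor 2 > 1, so H_1 = Z/2.
  H_2: rank ker ∂_2 − rank ∂_3 = (12 − 12) − 0 = 0, and there is no ∂_3, so H_2 = 0.

As a check, the Euler characteristic is 7 − 18 + 12 = 1, which agrees with 1 − 0 + 0 = 1.
(K is a triangulation of the real projective plane RP^2.)

Hence the Betti numbers are b_0 = 1, b_1 = 0, b_2 = 0.

b_0 = 1, b_1 = 0, b_2 = 0.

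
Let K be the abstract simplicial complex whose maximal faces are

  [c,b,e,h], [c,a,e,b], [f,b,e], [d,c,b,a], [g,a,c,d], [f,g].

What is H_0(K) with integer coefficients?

K has 8 vertices, 18 edges, 14 triangles, 4 3-simplices.
rank ∂_0 = 0, rank ∂_1 = 7 ⇒ b_0 = 8 − 0 − 7 = 1; all invariant factors of ∂_1 are 1 so no torsion. So H_0 ≅ Z.

H_0 ≅ Z.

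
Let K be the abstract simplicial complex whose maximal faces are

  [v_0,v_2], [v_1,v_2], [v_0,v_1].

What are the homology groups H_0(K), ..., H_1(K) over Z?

Take the total order v_0 < v_1 < v_2 on the vertex set. Then K (dimension 1) consists of the simplices:

  0-simplices (3): [v_0], [v_1], [v_2]
  1-simplices (3): [v_0,v_1], [v_0,v_2], [v_1,v_2]

so the chain groups are C_0 ≅ Z^3, C_1 ≅ Z^3.

Boundary ∂_1: C_1 → C_0 maps an edge to its endpoints' difference, ∂[p,q] = q − p. For instance
  ∂[v_1,v_2] = [v_2] − [v_1].
This gives a 3×3 integer matrix of rank 2; reducing to Smith normal form yields diagonal entries (1,1).

Now H_k = ker ∂_k / im ∂_{k+1}, so:

  H_0: rank C_0 − rank ∂_1 = 3 − 2 = 1, and the invariant factors of ∂_1 are all 1, so H_0 ≅ Z.
  H_1: rank ker ∂_1 − rank ∂_2 = (3 − 2) − 0 = 1, and there is no ∂_2, so H_1 ≅ Z.

As a check, the Euler characteristic is 3 − 3 = 0, which agrees with 1 − 1 = 0.

H_0 ≅ Z,  H_1 ≅ Z.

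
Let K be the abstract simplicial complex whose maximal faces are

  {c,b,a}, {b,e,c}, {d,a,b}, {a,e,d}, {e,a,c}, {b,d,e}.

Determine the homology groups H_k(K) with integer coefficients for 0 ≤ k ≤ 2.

K has 5 vertices, 9 edges, 6 triangles.
rank ∂_0 = 0, rank ∂_1 = 4 ⇒ b_0 = 5 − 0 − 4 = 1; all invariant factors of ∂_1 are 1 so no torsion. So H_0 = Z.
rank ∂_1 = 4, rank ∂_2 = 5 ⇒ b_1 = 9 − 4 − 5 = 0; all invariant factors of ∂_2 are 1 so no torsion. So H_1 = 0.
rank ∂_2 = 5, rank ∂_3 = 0 ⇒ b_2 = 6 − 5 − 0 = 1. So H_2 = Z.

H_0 ≅ Z,  H_1 = 0,  H_2 ≅ Z.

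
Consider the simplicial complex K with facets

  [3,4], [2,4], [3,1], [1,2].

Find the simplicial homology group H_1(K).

H_1 ≅ Z.

K has 4 vertices, 4 edges.
rank ∂_1 = 3, rank ∂_2 = 0 ⇒ b_1 = 4 − 3 − 0 = 1. So H_1 = Z.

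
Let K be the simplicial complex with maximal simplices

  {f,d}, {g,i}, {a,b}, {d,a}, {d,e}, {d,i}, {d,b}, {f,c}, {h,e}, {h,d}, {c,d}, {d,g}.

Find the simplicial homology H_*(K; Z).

We work with the vertex ordering a < b < c < d < e < f < g < h < i. The simplices of K, each written with vertices in increasing order, are:

  0-simplices (9): a, b, c, d, e, f, g, h, i
  1-simplices (12): ab, ad, bd, cd, cf, de, df, dg, dh, di, eh, gi

giving chain groups C_0 ≅ Z^9, C_1 ≅ Z^12.

The boundary map ∂_1: C_1 → C_0 is given by ∂[p,q] = [q] − [p]. For instance
  ∂cd = d − c.
The 9×12 boundary matrix has rank 8 and Smith normal form diag(1,1,1,1,1,1,1,1).

Reading off H_k = ker ∂_k / im ∂_{k+1}:

  H_0: rank C_0 − rank ∂_1 = 9 − 8 = 1, and the invariant factors of ∂_1 are all 1, so H_0 ≅ Z.
  H_1: rank ker ∂_1 − rank ∂_2 = (12 − 8) − 0 = 4, and there is no ∂_2, so H_1 ≅ Z^4.

H_0 = Z,  H_1 = Z^4.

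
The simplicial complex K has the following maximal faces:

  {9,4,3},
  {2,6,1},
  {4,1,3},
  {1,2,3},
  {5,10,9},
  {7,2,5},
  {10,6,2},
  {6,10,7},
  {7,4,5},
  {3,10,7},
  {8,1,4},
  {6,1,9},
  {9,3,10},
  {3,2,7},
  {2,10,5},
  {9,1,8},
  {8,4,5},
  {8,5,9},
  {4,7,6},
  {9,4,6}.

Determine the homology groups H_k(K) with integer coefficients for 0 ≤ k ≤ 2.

Order the vertices as 1 < 2 < 3 < 4 < 5 < 6 < 7 < 8 < 9 < 10. Listing each simplex with vertices in this order, K has dimension 2 with simplices:

  0-simplices (10): [1], [2], [3], [4], [5], [6], [7], [8], [9], [10]
  1-simplices (30): (30 of them)
  2-simplices (20): (20 of them)

so the chain groups are C_0 ≅ Z^10, C_1 ≅ Z^30, C_2 ≅ Z^20.

∂_1: C_1 → C_0 is given by ∂[p,q] = [q] − [p].
This gives a 10×30 integer matrix of rank 9; reducing to Smith normal form yields diagonal entries (1,1,1,1,1,1,1,1,1).

Boundary ∂_2: C_2 → C_1 maps a triangle to the signed sum of its edges. For instance
  ∂[3,9,10] = [9,10] − [3,10] + [3,9],
  ∂[1,8,9] = [8,9] − [1,9] + [1,8].
The 30×20 boundary matrix has rank 20 and Smith normal form diag(1,1,1,1,1,1,1,1,1,1,1,1,1,1,1,1,1,1,1,2).

Reading off H_k = ker ∂_k / im ∂_{k+1}:

  H_0: rank C_0 − rank ∂_1 = 10 − 9 = 1, and the invariant factors of ∂_1 are all 1, so H_0 ≅ Z.
  H_1: rank ker ∂_1 − rank ∂_2 = (30 − 9) − 20 = 1, and ∂_2 has invariant factor 2 > 1, so H_1 ≅ Z ⊕ Z/2.
  H_2: rank ker ∂_2 − rank ∂_3 = (20 − 20) − 0 = 0, and there is no ∂_3, so H_2 ≅ 0.

As a check, the Euler characteristic is 10 − 30 + 20 = 0, which agrees with 1 − 1 + 0 = 0.

H_0 = Z,  H_1 = Z ⊕ Z/2,  H_2 = 0.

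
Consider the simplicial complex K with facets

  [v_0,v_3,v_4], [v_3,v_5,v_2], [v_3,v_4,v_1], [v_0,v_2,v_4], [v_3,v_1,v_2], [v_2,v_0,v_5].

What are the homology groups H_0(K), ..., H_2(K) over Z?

Order the vertices as v_0 < v_1 < v_2 < v_3 < v_4 < v_5. Listing each simplex with vertices in this order, K has dimension 2 with simplices:

  0-simplices (6): [v_0], [v_1], [v_2], [v_3], [v_4], [v_5]
  1-simplices (12): [v_0,v_2], [v_0,v_3], [v_0,v_4], [v_0,v_5], [v_1,v_2], [v_1,v_3], [v_1,v_4], [v_2,v_3], [v_2,v_4], [v_2,v_5], [v_3,v_4], [v_3,v_5]
  2-simplices (6): [v_0,v_2,v_4], [v_0,v_2,v_5], [v_0,v_3,v_4], [v_1,v_2,v_3], [v_1,v_3,v_4], [v_2,v_3,v_5]

Hence C_0 ≅ Z^6, C_1 ≅ Z^12, C_2 ≅ Z^6.

Boundary ∂_1: C_1 → C_0 sends each edge [p,q] (with p < q) to q − p.
This gives a 6×12 integer matrix of rank 5; reducing to Smith normal form yields diagonal entries (1,1,1,1,1).

Boundary ∂_2: C_2 → C_1 acts by ∂[p,q,r] = [q,r] − [p,r] + [p,q]. For instance
  ∂[v_0,v_3,v_4] = [v_3,v_4] − [v_0,v_4] + [v_0,v_3],
  ∂[v_0,v_2,v_5] = [v_2,v_5] − [v_0,v_5] + [v_0,v_2].
The 12×6 boundary matrix has rank 6 and Smith normal form diag(1,1,1,1,1,1).

Now H_k = ker ∂_k / im ∂_{k+1}, so:

  H_0: rank C_0 − rank ∂_1 = 6 − 5 = 1, and the invariant factors of ∂_1 are all 1, so H_0 = Z.
  H_1: rank ker ∂_1 − rank ∂_2 = (12 − 5) − 6 = 1, and the invariant factors of ∂_2 are all 1, so H_1 = Z.
  H_2: rank ker ∂_2 − rank ∂_3 = (6 − 6) − 0 = 0, and there is no ∂_3, so H_2 = 0.

As a check, the Euler characteristic is 6 − 12 + 6 = 0, which agrees with 1 − 1 + 0 = 0.

H_0 ≅ Z,  H_1 ≅ Z,  H_2 = 0.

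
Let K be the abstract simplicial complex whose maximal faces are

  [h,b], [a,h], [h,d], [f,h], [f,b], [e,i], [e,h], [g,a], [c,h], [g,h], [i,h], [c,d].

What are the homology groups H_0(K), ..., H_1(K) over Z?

We work with the vertex ordering a < b < c < d < e < f < g < h < i. The simplices of K, each written with vertices in increasing order, are:

  0-simplices (9): a, b, c, d, e, f, g, h, i
  1-simplices (12): ag, ah, bf, bh, cd, ch, dh, eh, ei, fh, gh, hi

so the chain groups are C_0 ≅ Z^9, C_1 ≅ Z^12.

∂_1: C_1 → C_0 is given by ∂[p,q] = [q] − [p]. For instance
  ∂gh = h − g.
The 9×12 boundary matrix has rank 8 and Smith normal form diag(1,1,1,1,1,1,1,1).

From H_k ≅ ker(∂_k) / im(∂_{k+1}) we obtain:

  H_0: rank C_0 − rank ∂_1 = 9 − 8 = 1, and the invariant factors of ∂_1 are all 1, so H_0 ≅ Z.
  H_1: rank ker ∂_1 − rank ∂_2 = (12 − 8) − 0 = 4, and there is no ∂_2, so H_1 ≅ Z^4.

As a check, the Euler characteristic is 9 − 12 = -3, which agrees with 1 − 4 = -3.

H_0 ≅ Z,  H_1 ≅ Z^4.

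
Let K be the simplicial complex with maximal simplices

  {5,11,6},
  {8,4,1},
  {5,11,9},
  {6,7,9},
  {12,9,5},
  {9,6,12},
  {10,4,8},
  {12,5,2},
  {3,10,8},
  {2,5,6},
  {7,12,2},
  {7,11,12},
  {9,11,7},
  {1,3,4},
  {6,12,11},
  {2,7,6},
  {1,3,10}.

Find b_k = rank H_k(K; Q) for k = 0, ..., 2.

Order the vertices as 1 < 2 < 3 < 4 < 5 < 6 < 7 < 8 < 9 < 10 < 11 < 12. Listing each simplex with vertices in this order, K has dimension 2 with simplices:

  0-simplices (12): [1], [2], [3], [4], [5], [6], [7], [8], [9], [10], [11], [12]
  1-simplices (28): (28 of them)
  2-simplices (17): (17 of them)

Hence C_0 ≅ Z^12, C_1 ≅ Z^28, C_2 ≅ Z^17.

The boundary map ∂_1: C_1 → C_0 sends each edge [p,q] (with p < q) to q − p. For instance
  ∂[1,4] = [4] − [1].
The 12×28 boundary matrix has rank 10 and Smith normal form diag(1,1,1,1,1,1,1,1,1,1).

The boundary map ∂_2: C_2 → C_1 sends each 2-simplex [p,q,r] to [q,r] − [p,r] + [p,q]. For instance
  ∂[2,5,12] = [5,12] − [2,12] + [2,5],
  ∂[5,9,12] = [9,12] − [5,12] + [5,9].
As a 28×17 matrix over Z this has rank 17, with invariant factors (1,1,1,1,1,1,1,1,1,1,1,1,1,1,1,1,2).

Reading off H_k = ker ∂_k / im ∂_{k+1}:

  H_0: rank C_0 − rank ∂_1 = 12 − 10 = 2, and the invariant factors of ∂_1 are all 1, so H_0 ≅ Z^2.
  H_1: rank ker ∂_1 − rank ∂_2 = (28 − 10) − 17 = 1, and ∂_2 has invariant factor 2 > 1, so H_1 ≅ Z × Z/2.
  H_2: rank ker ∂_2 − rank ∂_3 = (17 − 17) − 0 = 0, and there is no ∂_3, so H_2 ≅ 0.

(K is a triangulation of the disjoint union of the real projective plane RP^2 and the Möbius band.)

Hence the Betti numbers are b_0 = 2, b_1 = 1, b_2 = 0.

b_0 = 2, b_1 = 1, b_2 = 0.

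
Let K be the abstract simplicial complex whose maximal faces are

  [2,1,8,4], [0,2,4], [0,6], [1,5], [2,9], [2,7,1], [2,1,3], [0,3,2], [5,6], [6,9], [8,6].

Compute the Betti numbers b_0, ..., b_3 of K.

Order the vertices as 0 < 1 < 2 < 3 < 4 < 5 < 6 < 7 < 8 < 9. Listing each simplex with vertices in this order, K has dimension 3 with simplices:

  0-simplices (10): [0], [1], [2], [3], [4], [5], [6], [7], [8], [9]
  1-simplices (19): [0,2], [0,3], [0,4], [0,6], [1,2], [1,3], [1,4], [1,5], [1,7], [1,8], [2,3], [2,4], [2,7], [2,8], [2,9], [4,8], [5,6], [6,8], [6,9]
  2-simplices (8): [0,2,3], [0,2,4], [1,2,3], [1,2,4], [1,2,7], [1,2,8], [1,4,8], [2,4,8]
  3-simplices (1): [1,2,4,8]

giving chain groups C_0 ≅ Z^10, C_1 ≅ Z^19, C_2 ≅ Z^8, C_3 ≅ Z^1.

The boundary map ∂_1: C_1 → C_0 sends each edge [p,q] (with p < q) to q − p.
The 10×19 boundary matrix has rank 9 and Smith normal form diag(1,1,1,1,1,1,1,1,1).

Boundary ∂_2: C_2 → C_1 maps a triangle to the signed sum of its edges. For instance
  ∂[0,2,3] = [2,3] − [0,3] + [0,2],
  ∂[1,2,3] = [2,3] − [1,3] + [1,2].
The 19×8 boundary matrix has rank 7 and Smith normal form diag(1,1,1,1,1,1,1).

The boundary map ∂_3: C_3 → C_2 sends each 3-simplex σ to the alternating sum Σ_i (−1)^i (σ with its i-th vertex removed). For instance
  ∂[1,2,4,8] = [2,4,8] − [1,4,8] + [1,2,8] − [1,2,4].
The resulting 8×1 matrix has rank 1, and its Smith normal form has invariant factors (1).

Reading off H_k = ker ∂_k / im ∂_{k+1}:

  H_0: rank C_0 − rank ∂_1 = 10 − 9 = 1, and the invariant factors of ∂_1 are all 1, so H_0 = Z.
  H_1: rank ker ∂_1 − rank ∂_2 = (19 − 9) − 7 = 3, and the invariant factors of ∂_2 are all 1, so H_1 = Z^3.
  H_2: rank ker ∂_2 − rank ∂_3 = (8 − 7) − 1 = 0, and the invariant factors of ∂_3 are all 1, so H_2 = 0.
  H_3: rank ker ∂_3 − rank ∂_4 = (1 − 1) − 0 = 0, and there is no ∂_4, so H_3 = 0.

Hence the Betti numbers are b_0 = 1, b_1 = 3, b_2 = 0, b_3 = 0.

b_0 = 1, b_1 = 3, b_2 = 0, b_3 = 0.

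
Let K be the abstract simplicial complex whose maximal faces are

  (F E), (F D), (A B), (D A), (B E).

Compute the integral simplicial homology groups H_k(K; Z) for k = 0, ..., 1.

K has 5 vertices, 5 edges.
rank ∂_0 = 0, rank ∂_1 = 4 ⇒ b_0 = 5 − 0 − 4 = 1; all invariant factors of ∂_1 are 1 so no torsion. So H_0 ≅ Z.
rank ∂_1 = 4, rank ∂_2 = 0 ⇒ b_1 = 5 − 4 − 0 = 1. So H_1 ≅ Z.

H_0 = Z,  H_1 = Z.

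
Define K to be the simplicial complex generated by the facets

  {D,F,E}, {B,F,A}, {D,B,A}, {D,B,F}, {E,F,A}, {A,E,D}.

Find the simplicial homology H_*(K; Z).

H_0 ≅ Z,  H_1 = 0,  H_2 ≅ Z.

K has 5 vertices, 9 edges, 6 triangles.
rank ∂_0 = 0, rank ∂_1 = 4 ⇒ b_0 = 5 − 0 − 4 = 1; all invariant factors of ∂_1 are 1 so no torsion. So H_0 = Z.
rank ∂_1 = 4, rank ∂_2 = 5 ⇒ b_1 = 9 − 4 − 5 = 0; all invariant factors of ∂_2 are 1 so no torsion. So H_1 = 0.
rank ∂_2 = 5, rank ∂_3 = 0 ⇒ b_2 = 6 − 5 − 0 = 1. So H_2 = Z.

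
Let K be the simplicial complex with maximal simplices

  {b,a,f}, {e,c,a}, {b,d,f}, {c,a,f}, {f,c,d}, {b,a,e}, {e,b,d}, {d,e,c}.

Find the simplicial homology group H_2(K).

Order the vertices as a < b < c < d < e < f. Listing each simplex with vertices in this order, K has dimension 2 with simplices:

  0-simplices (6): a, b, c, d, e, f
  1-simplices (12): ab, ac, ae, af, bd, be, bf, cd, ce, cf, de, df
  2-simplices (8): abe, abf, ace, acf, bde, bdf, cde, cdf

so the chain groups are C_0 ≅ Z^6, C_1 ≅ Z^12, C_2 ≅ Z^8.

The boundary map ∂_1: C_1 → C_0 maps an edge to its endpoints' difference, ∂[p,q] = q − p.
The 6×12 boundary matrix has rank 5 and Smith normal form diag(1,1,1,1,1).

∂_2: C_2 → C_1 sends each 2-simplex [p,q,r] to [q,r] − [p,r] + [p,q]. For instance
  ∂cde = de − ce + cd,
  ∂abf = bf − af + ab.
As a 12×8 matrix over Z this has rank 7, with invariant factors (1,1,1,1,1,1,1).

Now H_k = ker ∂_k / im ∂_{k+1}, so:

  H_2: rank ker ∂_2 − rank ∂_3 = (8 − 7) − 0 = 1, and there is no ∂_3, so H_2 = Z.

(K is a triangulation of the 2-sphere S^2.)

H_2 ≅ Z.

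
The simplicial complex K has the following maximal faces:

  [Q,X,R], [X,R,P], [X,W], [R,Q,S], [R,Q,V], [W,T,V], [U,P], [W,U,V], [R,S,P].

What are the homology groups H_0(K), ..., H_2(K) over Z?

Fix the vertex order P < Q < R < S < T < U < V < W < X and write every simplex with vertices in increasing order. Then dim K = 2 and the simplices of K are:

  0-simplices (9): P, Q, R, S, T, U, V, W, X
  1-simplices (17): PR, PS, PU, PX, QR, QS, QV, QX, RS, RV, RX, TV, TW, UV, UW, VW, WX
  2-simplices (7): PRS, PRX, QRS, QRV, QRX, TVW, UVW

giving chain groups C_0 ≅ Z^9, C_1 ≅ Z^17, C_2 ≅ Z^7.

∂_1: C_1 → C_0 is given by ∂[p,q] = [q] − [p].
The resulting 9×17 matrix has rank 8, and its Smith normal form has invariant factors (1,1,1,1,1,1,1,1).

The boundary map ∂_2: C_2 → C_1 acts by ∂[p,q,r] = [q,r] − [p,r] + [p,q]. For instance
  ∂UVW = VW − UW + UV,
  ∂TVW = VW − TW + TV.
As a 17×7 matrix over Z this has rank 7, with invariant factors (1,1,1,1,1,1,1).

From H_k ≅ ker(∂_k) / im(∂_{k+1}) we obtain:

  H_0: rank C_0 − rank ∂_1 = 9 − 8 = 1, and the invariant factors of ∂_1 are all 1, so H_0 ≅ Z.
  H_1: rank ker ∂_1 − rank ∂_2 = (17 − 8) − 7 = 2, and the invariant factors of ∂_2 are all 1, so H_1 ≅ Z^2.
  H_2: rank ker ∂_2 − rank ∂_3 = (7 − 7) − 0 = 0, and there is no ∂_3, so H_2 ≅ 0.

As a check, the Euler characteristic is 9 − 17 + 7 = -1, which agrees with 1 − 2 + 0 = -1.

H_0 = Z,  H_1 = Z^2,  H_2 = 0.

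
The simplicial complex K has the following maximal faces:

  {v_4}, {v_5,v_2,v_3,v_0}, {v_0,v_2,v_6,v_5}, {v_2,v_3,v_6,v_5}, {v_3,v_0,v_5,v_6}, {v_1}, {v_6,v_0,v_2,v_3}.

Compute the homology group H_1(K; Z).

Order the vertices as v_0 < v_1 < v_2 < v_3 < v_4 < v_5 < v_6. Listing each simplex with vertices in this order, K has dimension 3 with simplices:

  0-simplices (7): [v_0], [v_1], [v_2], [v_3], [v_4], [v_5], [v_6]
  1-simplices (10): [v_0,v_2], [v_0,v_3], [v_0,v_5], [v_0,v_6], [v_2,v_3], [v_2,v_5], [v_2,v_6], [v_3,v_5], [v_3,v_6], [v_5,v_6]
  2-simplices (10): [v_0,v_2,v_3], [v_0,v_2,v_5], [v_0,v_2,v_6], [v_0,v_3,v_5], [v_0,v_3,v_6], [v_0,v_5,v_6], [v_2,v_3,v_5], [v_2,v_3,v_6], [v_2,v_5,v_6], [v_3,v_5,v_6]
  3-simplices (5): [v_0,v_2,v_3,v_5], [v_0,v_2,v_3,v_6], [v_0,v_2,v_5,v_6], [v_0,v_3,v_5,v_6], [v_2,v_3,v_5,v_6]

Hence C_0 ≅ Z^7, C_1 ≅ Z^10, C_2 ≅ Z^10, C_3 ≅ Z^5.

Boundary ∂_1: C_1 → C_0 maps an edge to its endpoints' difference, ∂[p,q] = q − p. For instance
  ∂[v_3,v_6] = [v_6] − [v_3].
This gives a 7×10 integer matrix of rank 4; reducing to Smith normal form yields diagonal entries (1,1,1,1).

The boundary map ∂_2: C_2 → C_1 sends each 2-simplex [p,q,r] to [q,r] − [p,r] + [p,q]. For instance
  ∂[v_0,v_3,v_5] = [v_3,v_5] − [v_0,v_5] + [v_0,v_3],
  ∂[v_0,v_2,v_5] = [v_2,v_5] − [v_0,v_5] + [v_0,v_2].
The resulting 10×10 matrix has rank 6, and its Smith normal form has invariant factors (1,1,1,1,1,1).

∂_3: C_3 → C_2 sends each 3-simplex σ to the alternating sum Σ_i (−1)^i (σ with its i-th vertex removed). For instance
  ∂[v_0,v_2,v_3,v_6] = [v_2,v_3,v_6] − [v_0,v_3,v_6] + [v_0,v_2,v_6] − [v_0,v_2,v_3],
  ∂[v_0,v_2,v_5,v_6] = [v_2,v_5,v_6] − [v_0,v_5,v_6] + [v_0,v_2,v_6] − [v_0,v_2,v_5].
As a 10×5 matrix over Z this has rank 4, with invariant factors (1,1,1,1).

Computing H_k = (kernel of ∂_k) / (image of ∂_{k+1}):

  H_1: rank ker ∂_1 − rank ∂_2 = (10 − 4) − 6 = 0, and the invariant factors of ∂_2 are all 1, so H_1 = 0.

H_1 ≅ 0.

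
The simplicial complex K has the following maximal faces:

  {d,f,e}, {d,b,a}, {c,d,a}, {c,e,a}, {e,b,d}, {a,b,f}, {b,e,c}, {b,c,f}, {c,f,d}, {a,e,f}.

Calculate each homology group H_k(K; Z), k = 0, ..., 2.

Take the total order a < b < c < d < e < f on the vertex set. Then K (dimension 2) consists of the simplices:

  0-simplices (6): a, b, c, d, e, f
  1-simplices (15): ab, ac, ad, ae, af, bc, bd, be, bf, cd, ce, cf, de, df, ef
  2-simplices (10): abd, abf, acd, ace, aef, bce, bcf, bde, cdf, def

Hence C_0 ≅ Z^6, C_1 ≅ Z^15, C_2 ≅ Z^10.

∂_1: C_1 → C_0 sends each edge [p,q] (with p < q) to q − p. For instance
  ∂ad = d − a.
As a 6×15 matrix over Z this has rank 5, with invariant factors (1,1,1,1,1).

∂_2: C_2 → C_1 maps a triangle to the signed sum of its edges. For instance
  ∂acd = cd − ad + ac,
  ∂aef = ef − af + ae.
As a 15×10 matrix over Z this has rank 10, with invariant factors (1,1,1,1,1,1,1,1,1,2).

Reading off H_k = ker ∂_k / im ∂_{k+1}:

  H_0: rank C_0 − rank ∂_1 = 6 − 5 = 1, and the invariant factors of ∂_1 are all 1, so H_0 ≅ Z.
  H_1: rank ker ∂_1 − rank ∂_2 = (15 − 5) − 10 = 0, and ∂_2 has invariant factor 2 > 1, so H_1 ≅ Z_2.
  H_2: rank ker ∂_2 − rank ∂_3 = (10 − 10) − 0 = 0, and there is no ∂_3, so H_2 ≅ 0.

(K is a triangulation of the real projective plane RP^2.)

H_0 ≅ Z,  H_1 ≅ Z_2,  H_2 = 0.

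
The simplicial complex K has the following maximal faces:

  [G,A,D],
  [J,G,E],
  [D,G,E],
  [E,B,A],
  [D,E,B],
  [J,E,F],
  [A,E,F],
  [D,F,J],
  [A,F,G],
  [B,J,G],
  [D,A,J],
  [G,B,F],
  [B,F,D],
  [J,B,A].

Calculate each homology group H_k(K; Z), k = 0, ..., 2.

H_0 ≅ Z,  H_1 ≅ Z^2,  H_2 ≅ Z.

We work with the vertex ordering A < B < D < E < F < G < J. The simplices of K, each written with vertices in increasing order, are:

  0-simplices (7): A, B, D, E, F, G, J
  1-simplices (21): AB, AD, AE, AF, AG, AJ, BD, BE, BF, BG, BJ, DE, DF, DG, DJ, EF, EG, EJ, FG, FJ, GJ
  2-simplices (14): ABE, ABJ, ADG, ADJ, AEF, AFG, BDE, BDF, BFG, BGJ, DEG, DFJ, EFJ, EGJ

Hence C_0 ≅ Z^7, C_1 ≅ Z^21, C_2 ≅ Z^14.

The boundary map ∂_1: C_1 → C_0 sends each edge [p,q] (with p < q) to q − p. For instance
  ∂BJ = J − B.
The 7×21 boundary matrix has rank 6 and Smith normal form diag(1,1,1,1,1,1).

∂_2: C_2 → C_1 sends each 2-simplex [p,q,r] to [q,r] − [p,r] + [p,q]. For instance
  ∂DFJ = FJ − DJ + DF,
  ∂AFG = FG − AG + AF.
This gives a 21×14 integer matrix of rank 13; reducing to Smith normal form yields diagonal entries (1,1,1,1,1,1,1,1,1,1,1,1,1).

From H_k ≅ ker(∂_k) / im(∂_{k+1}) we obtain:

  H_0: rank C_0 − rank ∂_1 = 7 − 6 = 1, and the invariant factors of ∂_1 are all 1, so H_0 ≅ Z.
  H_1: rank ker ∂_1 − rank ∂_2 = (21 − 6) − 13 = 2, and the invariant factors of ∂_2 are all 1, so H_1 ≅ Z^2.
  H_2: rank ker ∂_2 − rank ∂_3 = (14 − 13) − 0 = 1, and there is no ∂_3, so H_2 ≅ Z.

(K is a triangulation of the torus T^2.)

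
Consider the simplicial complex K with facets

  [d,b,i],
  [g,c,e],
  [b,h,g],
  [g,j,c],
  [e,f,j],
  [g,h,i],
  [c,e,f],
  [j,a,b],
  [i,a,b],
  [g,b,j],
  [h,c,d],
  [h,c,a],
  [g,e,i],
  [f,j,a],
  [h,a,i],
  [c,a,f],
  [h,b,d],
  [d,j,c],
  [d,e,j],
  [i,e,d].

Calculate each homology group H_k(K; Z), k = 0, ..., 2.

H_0 = Z,  H_1 = Z ⊕ Z/2,  H_2 = 0.

Take the total order a < b < c < d < e < f < g < h < i < j on the vertex set. Then K (dimension 2) consists of the simplices:

  0-simplices (10): a, b, c, d, e, f, g, h, i, j
  1-simplices (30): ab, ac, af, ah, ai, aj, bd, bg, bh, bi, bj, cd, ce, cf, cg, ch, cj, de, dh, di, dj, ef, eg, ei, ej, fj, gh, gi, gj, hi
  2-simplices (20): abi, abj, acf, ach, afj, ahi, bdh, bdi, bgh, bgj, cdh, cdj, cef, ceg, cgj, dei, dej, efj, egi, ghi

Hence C_0 ≅ Z^10, C_1 ≅ Z^30, C_2 ≅ Z^20.

Boundary ∂_1: C_1 → C_0 maps an edge to its endpoints' difference, ∂[p,q] = q − p. For instance
  ∂bi = i − b.
The resulting 10×30 matrix has rank 9, and its Smith normal form has invariant factors (1,1,1,1,1,1,1,1,1).

The boundary map ∂_2: C_2 → C_1 acts by ∂[p,q,r] = [q,r] − [p,r] + [p,q]. For instance
  ∂cef = ef − cf + ce,
  ∂abj = bj − aj + ab.
The resulting 30×20 matrix has rank 20, and its Smith normal form has invariant factors (1,1,1,1,1,1,1,1,1,1,1,1,1,1,1,1,1,1,1,2).

Reading off H_k = ker ∂_k / im ∂_{k+1}:

  H_0: rank C_0 − rank ∂_1 = 10 − 9 = 1, and the invariant factors of ∂_1 are all 1, so H_0 ≅ Z.
  H_1: rank ker ∂_1 − rank ∂_2 = (30 − 9) − 20 = 1, and ∂_2 has invariant factor 2 > 1, so H_1 ≅ Z ⊕ Z/2.
  H_2: rank ker ∂_2 − rank ∂_3 = (20 − 20) − 0 = 0, and there is no ∂_3, so H_2 ≅ 0.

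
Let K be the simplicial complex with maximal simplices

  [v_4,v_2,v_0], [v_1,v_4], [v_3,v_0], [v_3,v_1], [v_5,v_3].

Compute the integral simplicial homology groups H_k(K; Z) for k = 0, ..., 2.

H_0 ≅ Z,  H_1 ≅ Z,  H_2 = 0.

K has 6 vertices, 7 edges, 1 triangle.
rank ∂_0 = 0, rank ∂_1 = 5 ⇒ b_0 = 6 − 0 − 5 = 1; all invariant factors of ∂_1 are 1 so no torsion. So H_0 ≅ Z.
rank ∂_1 = 5, rank ∂_2 = 1 ⇒ b_1 = 7 − 5 − 1 = 1; all invariant factors of ∂_2 are 1 so no torsion. So H_1 ≅ Z.
rank ∂_2 = 1, rank ∂_3 = 0 ⇒ b_2 = 1 − 1 − 0 = 0. So H_2 ≅ 0.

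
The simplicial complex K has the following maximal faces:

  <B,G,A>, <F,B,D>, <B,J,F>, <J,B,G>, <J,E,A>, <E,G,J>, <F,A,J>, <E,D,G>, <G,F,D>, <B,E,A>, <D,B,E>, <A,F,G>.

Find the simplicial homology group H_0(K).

Take the total order A < B < D < E < F < G < J on the vertex set. Then K (dimension 2) consists of the simplices:

  0-simplices (7): A, B, D, E, F, G, J
  1-simplices (18): AB, AE, AF, AG, AJ, BD, BE, BF, BG, BJ, DE, DF, DG, EG, EJ, FG, FJ, GJ
  2-simplices (12): ABE, ABG, AEJ, AFG, AFJ, BDE, BDF, BFJ, BGJ, DEG, DFG, EGJ

so the chain groups are C_0 ≅ Z^7, C_1 ≅ Z^18, C_2 ≅ Z^12.

Boundary ∂_1: C_1 → C_0 sends each edge [p,q] (with p < q) to q − p.
As a 7×18 matrix over Z this has rank 6, with invariant factors (1,1,1,1,1,1).

Boundary ∂_2: C_2 → C_1 sends each 2-simplex [p,q,r] to [q,r] − [p,r] + [p,q]. For instance
  ∂BFJ = FJ − BJ + BF,
  ∂DEG = EG − DG + DE.
The resulting 18×12 matrix has rank 12, and its Smith normal form has invariant factors (1,1,1,1,1,1,1,1,1,1,1,2).

Computing H_k = (kernel of ∂_k) / (image of ∂_{k+1}):

  H_0: rank C_0 − rank ∂_1 = 7 − 6 = 1, and the invariant factors of ∂_1 are all 1, so H_0 ≅ Z.

H_0 = Z.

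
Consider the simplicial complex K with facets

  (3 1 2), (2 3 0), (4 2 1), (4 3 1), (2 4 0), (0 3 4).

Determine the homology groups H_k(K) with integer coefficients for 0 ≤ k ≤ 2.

Fix the vertex order 0 < 1 < 2 < 3 < 4 and write every simplex with vertices in increasing order. Then dim K = 2 and the simplices of K are:

  0-simplices (5): [0], [1], [2], [3], [4]
  1-simplices (9): [0,2], [0,3], [0,4], [1,2], [1,3], [1,4], [2,3], [2,4], [3,4]
  2-simplices (6): [0,2,3], [0,2,4], [0,3,4], [1,2,3], [1,2,4], [1,3,4]

so the chain groups are C_0 ≅ Z^5, C_1 ≅ Z^9, C_2 ≅ Z^6.

∂_1: C_1 → C_0 maps an edge to its endpoints' difference, ∂[p,q] = q − p. For instance
  ∂[1,4] = [4] − [1].
As a 5×9 matrix over Z this has rank 4, with invariant factors (1,1,1,1).

∂_2: C_2 → C_1 acts by ∂[p,q,r] = [q,r] − [p,r] + [p,q]. For instance
  ∂[1,2,4] = [2,4] − [1,4] + [1,2],
  ∂[0,2,4] = [2,4] − [0,4] + [0,2].
The 9×6 boundary matrix has rank 5 and Smith normal form diag(1,1,1,1,1).

Computing H_k = (kernel of ∂_k) / (image of ∂_{k+1}):

  H_0: rank C_0 − rank ∂_1 = 5 − 4 = 1, and the invariant factors of ∂_1 are all 1, so H_0 = Z.
  H_1: rank ker ∂_1 − rank ∂_2 = (9 − 4) − 5 = 0, and the invariant factors of ∂_2 are all 1, so H_1 = 0.
  H_2: rank ker ∂_2 − rank ∂_3 = (6 − 5) − 0 = 1, and there is no ∂_3, so H_2 = Z.

H_0 = Z,  H_1 = 0,  H_2 = Z.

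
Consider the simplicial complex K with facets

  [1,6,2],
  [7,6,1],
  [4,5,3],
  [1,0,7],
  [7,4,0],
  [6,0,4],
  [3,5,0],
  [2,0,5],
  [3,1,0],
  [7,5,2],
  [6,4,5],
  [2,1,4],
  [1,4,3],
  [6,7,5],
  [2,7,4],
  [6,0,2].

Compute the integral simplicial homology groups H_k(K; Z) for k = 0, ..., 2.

We work with the vertex ordering 0 < 1 < 2 < 3 < 4 < 5 < 6 < 7. The simplices of K, each written with vertices in increasing order, are:

  0-simplices (8): [0], [1], [2], [3], [4], [5], [6], [7]
  1-simplices (24): (24 of them)
  2-simplices (16): [0,1,3], [0,1,7], [0,2,5], [0,2,6], [0,3,5], [0,4,6], [0,4,7], [1,2,4], [1,2,6], [1,3,4], [1,6,7], [2,4,7], [2,5,7], [3,4,5], [4,5,6], [5,6,7]

so the chain groups are C_0 ≅ Z^8, C_1 ≅ Z^24, C_2 ≅ Z^16.

∂_1: C_1 → C_0 maps an edge to its endpoints' difference, ∂[p,q] = q − p.
This gives a 8×24 integer matrix of rank 7; reducing to Smith normal form yields diagonal entries (1,1,1,1,1,1,1).

∂_2: C_2 → C_1 acts by ∂[p,q,r] = [q,r] − [p,r] + [p,q]. For instance
  ∂[0,4,6] = [4,6] − [0,6] + [0,4],
  ∂[0,2,6] = [2,6] − [0,6] + [0,2].
This gives a 24×16 integer matrix of rank 15; reducing to Smith normal form yields diagonal entries (1,1,1,1,1,1,1,1,1,1,1,1,1,1,1).

Computing H_k = (kernel of ∂_k) / (image of ∂_{k+1}):

  H_0: rank C_0 − rank ∂_1 = 8 − 7 = 1, and the invariant factors of ∂_1 are all 1, so H_0 = Z.
  H_1: rank ker ∂_1 − rank ∂_2 = (24 − 7) − 15 = 2, and the invariant factors of ∂_2 are all 1, so H_1 = Z^2.
  H_2: rank ker ∂_2 − rank ∂_3 = (16 − 15) − 0 = 1, and there is no ∂_3, so H_2 = Z.

H_0 ≅ Z,  H_1 ≅ Z^2,  H_2 ≅ Z.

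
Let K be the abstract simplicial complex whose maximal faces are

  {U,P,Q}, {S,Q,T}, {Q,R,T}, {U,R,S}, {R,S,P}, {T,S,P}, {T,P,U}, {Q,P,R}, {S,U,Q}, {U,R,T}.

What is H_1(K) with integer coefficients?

H_1 = Z/2.

Take the total order P < Q < R < S < T < U on the vertex set. Then K (dimension 2) consists of the simplices:

  0-simplices (6): P, Q, R, S, T, U
  1-simplices (15): PQ, PR, PS, PT, PU, QR, QS, QT, QU, RS, RT, RU, ST, SU, TU
  2-simplices (10): PQR, PQU, PRS, PST, PTU, QRT, QST, QSU, RSU, RTU

so the chain groups are C_0 ≅ Z^6, C_1 ≅ Z^15, C_2 ≅ Z^10.

Boundary ∂_1: C_1 → C_0 maps an edge to its endpoints' difference, ∂[p,q] = q − p. For instance
  ∂QR = R − Q.
As a 6×15 matrix over Z this has rank 5, with invariant factors (1,1,1,1,1).

Boundary ∂_2: C_2 → C_1 maps a triangle to the signed sum of its edges. For instance
  ∂QST = ST − QT + QS,
  ∂PQU = QU − PU + PQ.
This gives a 15×10 integer matrix of rank 10; reducing to Smith normal form yields diagonal entries (1,1,1,1,1,1,1,1,1,2).

Computing H_k = (kernel of ∂_k) / (image of ∂_{k+1}):

  H_1: rank ker ∂_1 − rank ∂_2 = (15 − 5) − 10 = 0, and ∂_2 has invariant factor 2 > 1, so H_1 ≅ Z/2.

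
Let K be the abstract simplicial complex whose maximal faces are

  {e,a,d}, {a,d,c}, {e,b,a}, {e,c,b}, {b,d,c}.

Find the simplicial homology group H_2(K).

H_2 ≅ 0.

K has 5 vertices, 10 edges, 5 triangles.
rank ∂_2 = 5, rank ∂_3 = 0 ⇒ b_2 = 5 − 5 − 0 = 0. So H_2 ≅ 0.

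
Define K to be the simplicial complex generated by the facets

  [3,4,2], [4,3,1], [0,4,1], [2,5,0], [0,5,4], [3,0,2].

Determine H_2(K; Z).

Fix the vertex order 0 < 1 < 2 < 3 < 4 < 5 and write every simplex with vertices in increasing order. Then dim K = 2 and the simplices of K are:

  0-simplices (6): [0], [1], [2], [3], [4], [5]
  1-simplices (12): [0,1], [0,2], [0,3], [0,4], [0,5], [1,3], [1,4], [2,3], [2,4], [2,5], [3,4], [4,5]
  2-simplices (6): [0,1,4], [0,2,3], [0,2,5], [0,4,5], [1,3,4], [2,3,4]

giving chain groups C_0 ≅ Z^6, C_1 ≅ Z^12, C_2 ≅ Z^6.

∂_1: C_1 → C_0 sends each edge [p,q] (with p < q) to q − p. For instance
  ∂[0,5] = [5] − [0].
The 6×12 boundary matrix has rank 5 and Smith normal form diag(1,1,1,1,1).

Boundary ∂_2: C_2 → C_1 maps a triangle to the signed sum of its edges. For instance
  ∂[0,2,5] = [2,5] − [0,5] + [0,2],
  ∂[0,4,5] = [4,5] − [0,5] + [0,4].
The 12×6 boundary matrix has rank 6 and Smith normal form diag(1,1,1,1,1,1).

Computing H_k = (kernel of ∂_k) / (image of ∂_{k+1}):

  H_2: rank ker ∂_2 − rank ∂_3 = (6 − 6) − 0 = 0, and there is no ∂_3, so H_2 ≅ 0.

(K is a triangulation of the cylinder S^1 x I.)

H_2 = 0.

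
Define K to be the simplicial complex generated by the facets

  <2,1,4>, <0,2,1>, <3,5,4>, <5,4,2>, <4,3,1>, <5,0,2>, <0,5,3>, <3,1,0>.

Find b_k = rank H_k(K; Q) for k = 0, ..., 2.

b_0 = 1, b_1 = 0, b_2 = 1.

K has 6 vertices, 12 edges, 8 triangles.
rank ∂_0 = 0, rank ∂_1 = 5 ⇒ b_0 = 6 − 0 − 5 = 1; all invariant factors of ∂_1 are 1 so no torsion. So H_0 ≅ Z.
rank ∂_1 = 5, rank ∂_2 = 7 ⇒ b_1 = 12 − 5 − 7 = 0; all invariant factors of ∂_2 are 1 so no torsion. So H_1 ≅ 0.
rank ∂_2 = 7, rank ∂_3 = 0 ⇒ b_2 = 8 − 7 − 0 = 1. So H_2 ≅ Z.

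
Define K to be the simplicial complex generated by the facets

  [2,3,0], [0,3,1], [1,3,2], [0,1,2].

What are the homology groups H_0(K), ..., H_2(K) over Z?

H_0 ≅ Z,  H_1 = 0,  H_2 ≅ Z.

We work with the vertex ordering 0 < 1 < 2 < 3. The simplices of K, each written with vertices in increasing order, are:

  0-simplices (4): [0], [1], [2], [3]
  1-simplices (6): [0,1], [0,2], [0,3], [1,2], [1,3], [2,3]
  2-simplices (4): [0,1,2], [0,1,3], [0,2,3], [1,2,3]

Hence C_0 ≅ Z^4, C_1 ≅ Z^6, C_2 ≅ Z^4.

The boundary map ∂_1: C_1 → C_0 maps an edge to its endpoints' difference, ∂[p,q] = q − p.
The 4×6 boundary matrix has rank 3 and Smith normal form diag(1,1,1).

∂_2: C_2 → C_1 sends each 2-simplex [p,q,r] to [q,r] − [p,r] + [p,q]. For instance
  ∂[0,1,2] = [1,2] − [0,2] + [0,1],
  ∂[1,2,3] = [2,3] − [1,3] + [1,2].
The 6×4 boundary matrix has rank 3 and Smith normal form diag(1,1,1).

Now H_k = ker ∂_k / im ∂_{k+1}, so:

  H_0: rank C_0 − rank ∂_1 = 4 − 3 = 1, and the invariant factors of ∂_1 are all 1, so H_0 ≅ Z.
  H_1: rank ker ∂_1 − rank ∂_2 = (6 − 3) − 3 = 0, and the invariant factors of ∂_2 are all 1, so H_1 ≅ 0.
  H_2: rank ker ∂_2 − rank ∂_3 = (4 − 3) − 0 = 1, and there is no ∂_3, so H_2 ≅ Z.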